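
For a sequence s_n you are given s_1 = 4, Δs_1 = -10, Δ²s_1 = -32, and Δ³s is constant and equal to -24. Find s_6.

-606

Build the table forward from the leading diagonal:
D3: -24, -24, -24, -24, -24, -24
D2: -32, -56, -80, -104, -128, -152
D1: -10, -42, -98, -178, -282, -410
s: 4, -6, -48, -146, -324, -606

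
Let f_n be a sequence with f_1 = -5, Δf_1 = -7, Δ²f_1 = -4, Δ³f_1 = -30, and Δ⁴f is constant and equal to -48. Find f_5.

-225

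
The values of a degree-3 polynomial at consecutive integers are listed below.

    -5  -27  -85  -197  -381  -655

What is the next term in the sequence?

-1037

Δ: -22, -58, -112, -184, -274
Δ²: -36, -54, -72, -90
Δ³: -18, -18, -18
The third differences are constant (-18).
-90 − 18 = -108;  -274 − 108 = -382;  -655 − 382 = -1037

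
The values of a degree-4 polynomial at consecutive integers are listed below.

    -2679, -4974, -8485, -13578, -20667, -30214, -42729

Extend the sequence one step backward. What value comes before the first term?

-1282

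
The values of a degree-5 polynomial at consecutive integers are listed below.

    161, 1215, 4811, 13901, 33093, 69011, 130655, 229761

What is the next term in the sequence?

Δ: 1054, 3596, 9090, 19192, 35918, 61644, 99106
Δ²: 2542, 5494, 10102, 16726, 25726, 37462
Δ³: 2952, 4608, 6624, 9000, 11736
Δ⁴: 1656, 2016, 2376, 2736
Δ⁵: 360, 360, 360
The fifth differences are constant (360).
2736 + 360 = 3096;  11736 + 3096 = 14832;  37462 + 14832 = 52294;  99106 + 52294 = 151400;  229761 + 151400 = 381161

381161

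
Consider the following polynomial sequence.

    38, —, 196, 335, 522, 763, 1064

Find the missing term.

Using the last 5 terms:
D1: 139  187  241  301
D2: 48  54  60
D3: 6  6
Constant third difference = 6.
Extend backward: 48 − 6 = 42;  139 − 42 = 97;  196 − 97 = 99

99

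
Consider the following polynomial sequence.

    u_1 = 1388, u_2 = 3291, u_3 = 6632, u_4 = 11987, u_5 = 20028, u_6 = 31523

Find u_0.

1903, 3341, 5355, 8041, 11495
1438, 2014, 2686, 3454
576, 672, 768
96, 96
The fourth differences are constant at 96.
Work back: 576 − 96 = 480;  1438 − 480 = 958;  1903 − 958 = 945;  1388 − 945 = 443

443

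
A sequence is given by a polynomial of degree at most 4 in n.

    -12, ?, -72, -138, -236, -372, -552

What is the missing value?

Using the last 5 terms:
Δ: -66  -98  -136  -180
Δ²: -32  -38  -44
Δ³: -6  -6
Constant third difference = -6.
Extend backward: -32 + 6 = -26;  -66 + 26 = -40;  -72 + 40 = -32

-32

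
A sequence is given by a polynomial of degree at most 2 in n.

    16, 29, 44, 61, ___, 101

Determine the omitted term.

80

Using the first 4 terms:
D1: 13  15  17
D2: 2  2
Constant second difference = 2.
Extend forward: 17 + 2 = 19;  61 + 19 = 80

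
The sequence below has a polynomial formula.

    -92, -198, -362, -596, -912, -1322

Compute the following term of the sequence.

D1: -106 , -164 , -234 , -316 , -410
D2: -58 , -70 , -82 , -94
D3: -12 , -12 , -12
Constant third difference = -12, so extend:
-94 − 12 = -106;  -410 − 106 = -516;  -1322 − 516 = -1838

-1838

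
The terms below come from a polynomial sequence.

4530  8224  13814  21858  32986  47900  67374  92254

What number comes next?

123458

First differences: 3694, 5590, 8044, 11128, 14914, 19474, 24880
Second differences: 1896, 2454, 3084, 3786, 4560, 5406
Third differences: 558, 630, 702, 774, 846
Fourth differences: 72, 72, 72, 72
The fourth differences are constant (72).
846 + 72 = 918;  5406 + 918 = 6324;  24880 + 6324 = 31204;  92254 + 31204 = 123458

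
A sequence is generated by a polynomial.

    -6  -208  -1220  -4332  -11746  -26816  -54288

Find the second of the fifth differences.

-240

D1: -202, -1012, -3112, -7414, -15070, -27472
D2: -810, -2100, -4302, -7656, -12402
D3: -1290, -2202, -3354, -4746
D4: -912, -1152, -1392
D5: -240, -240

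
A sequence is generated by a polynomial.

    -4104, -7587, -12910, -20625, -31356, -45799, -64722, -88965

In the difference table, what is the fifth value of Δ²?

-4480

First differences: -3483, -5323, -7715, -10731, -14443, -18923, -24243
Second differences: -1840, -2392, -3016, -3712, -4480, -5320
Third differences: -552, -624, -696, -768, -840
Fourth differences: -72, -72, -72, -72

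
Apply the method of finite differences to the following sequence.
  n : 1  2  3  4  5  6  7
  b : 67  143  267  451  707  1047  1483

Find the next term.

2027

D1: 76 , 124 , 184 , 256 , 340 , 436
D2: 48 , 60 , 72 , 84 , 96
D3: 12 , 12 , 12 , 12
Constant third difference = 12, so extend:
96 + 12 = 108;  436 + 108 = 544;  1483 + 544 = 2027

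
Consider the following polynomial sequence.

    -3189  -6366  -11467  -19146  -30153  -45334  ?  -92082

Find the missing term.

-65631

Using the first 6 terms:
Δ: -3177  -5101  -7679  -11007  -15181
Δ²: -1924  -2578  -3328  -4174
Δ³: -654  -750  -846
Δ⁴: -96  -96
Constant fourth difference = -96.
Extend forward: -846 − 96 = -942;  -4174 − 942 = -5116;  -15181 − 5116 = -20297;  -45334 − 20297 = -65631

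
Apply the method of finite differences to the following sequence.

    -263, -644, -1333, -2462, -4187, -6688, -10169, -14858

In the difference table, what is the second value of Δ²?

-440

D1: -381, -689, -1129, -1725, -2501, -3481, -4689
D2: -308, -440, -596, -776, -980, -1208
D3: -132, -156, -180, -204, -228
D4: -24, -24, -24, -24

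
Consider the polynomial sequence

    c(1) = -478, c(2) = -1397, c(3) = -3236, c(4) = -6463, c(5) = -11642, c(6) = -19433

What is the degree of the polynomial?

4

D1: -919, -1839, -3227, -5179, -7791
D2: -920, -1388, -1952, -2612
D3: -468, -564, -660
D4: -96, -96
The fourth differences are constant, so the polynomial has degree 4.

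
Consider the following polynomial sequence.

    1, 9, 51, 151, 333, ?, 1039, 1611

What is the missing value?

Using the first 5 terms:
First differences: 8, 42, 100, 182
Second differences: 34, 58, 82
Third differences: 24, 24
Constant third difference = 24.
Extend forward: 82 + 24 = 106;  182 + 106 = 288;  333 + 288 = 621

621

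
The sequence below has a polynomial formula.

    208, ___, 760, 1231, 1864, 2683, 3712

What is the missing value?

Using the last 5 terms:
471, 633, 819, 1029
162, 186, 210
24, 24
Constant third difference = 24.
Extend backward: 162 − 24 = 138;  471 − 138 = 333;  760 − 333 = 427

427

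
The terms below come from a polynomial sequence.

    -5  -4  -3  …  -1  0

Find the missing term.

-2

Using the first 3 terms:
First differences: 1  1
Constant first difference = 1.
Extend forward: -3 + 1 = -2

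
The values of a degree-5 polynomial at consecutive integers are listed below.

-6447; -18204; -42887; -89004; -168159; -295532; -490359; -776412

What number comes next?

First differences: -11757 , -24683 , -46117 , -79155 , -127373 , -194827 , -286053
Second differences: -12926 , -21434 , -33038 , -48218 , -67454 , -91226
Third differences: -8508 , -11604 , -15180 , -19236 , -23772
Fourth differences: -3096 , -3576 , -4056 , -4536
Fifth differences: -480 , -480 , -480
The fifth differences are constant (-480).
-4536 − 480 = -5016;  -23772 − 5016 = -28788;  -91226 − 28788 = -120014;  -286053 − 120014 = -406067;  -776412 − 406067 = -1182479

-1182479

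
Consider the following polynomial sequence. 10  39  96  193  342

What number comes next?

First differences: 29  57  97  149
Second differences: 28  40  52
Third differences: 12  12
Constant third difference = 12, so extend:
52 + 12 = 64;  149 + 64 = 213;  342 + 213 = 555

555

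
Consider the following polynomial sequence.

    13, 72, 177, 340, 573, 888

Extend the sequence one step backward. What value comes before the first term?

59  105  163  233  315
46  58  70  82
12  12  12
The third differences are constant at 12.
Work back: 46 − 12 = 34;  59 − 34 = 25;  13 − 25 = -12

-12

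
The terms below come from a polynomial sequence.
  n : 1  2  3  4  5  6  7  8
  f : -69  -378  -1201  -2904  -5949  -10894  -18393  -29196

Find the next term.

First differences: -309  -823  -1703  -3045  -4945  -7499  -10803
Second differences: -514  -880  -1342  -1900  -2554  -3304
Third differences: -366  -462  -558  -654  -750
Fourth differences: -96  -96  -96  -96
Fourth differences constant at -96.
-750 − 96 = -846;  -3304 − 846 = -4150;  -10803 − 4150 = -14953;  -29196 − 14953 = -44149

-44149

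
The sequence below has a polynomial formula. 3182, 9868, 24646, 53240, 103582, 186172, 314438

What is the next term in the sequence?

6686 , 14778 , 28594 , 50342 , 82590 , 128266
8092 , 13816 , 21748 , 32248 , 45676
5724 , 7932 , 10500 , 13428
2208 , 2568 , 2928
360 , 360
Fifth differences constant at 360.
2928 + 360 = 3288;  13428 + 3288 = 16716;  45676 + 16716 = 62392;  128266 + 62392 = 190658;  314438 + 190658 = 505096

505096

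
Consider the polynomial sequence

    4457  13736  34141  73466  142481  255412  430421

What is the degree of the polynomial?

5

Δ: 9279, 20405, 39325, 69015, 112931, 175009
Δ²: 11126, 18920, 29690, 43916, 62078
Δ³: 7794, 10770, 14226, 18162
Δ⁴: 2976, 3456, 3936
Δ⁵: 480, 480
The fifth differences are constant, so the polynomial has degree 5.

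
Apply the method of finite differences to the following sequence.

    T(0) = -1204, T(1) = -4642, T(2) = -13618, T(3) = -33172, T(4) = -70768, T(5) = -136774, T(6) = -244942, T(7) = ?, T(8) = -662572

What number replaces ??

-412888

Using the first 7 terms:
First differences: -3438  -8976  -19554  -37596  -66006  -108168
Second differences: -5538  -10578  -18042  -28410  -42162
Third differences: -5040  -7464  -10368  -13752
Fourth differences: -2424  -2904  -3384
Fifth differences: -480  -480
Constant fifth difference = -480.
Extend forward: -3384 − 480 = -3864;  -13752 − 3864 = -17616;  -42162 − 17616 = -59778;  -108168 − 59778 = -167946;  -244942 − 167946 = -412888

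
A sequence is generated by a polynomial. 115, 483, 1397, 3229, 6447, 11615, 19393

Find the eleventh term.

93165

368, 914, 1832, 3218, 5168, 7778
546, 918, 1386, 1950, 2610
372, 468, 564, 660
96, 96, 96
Fourth differences constant at 96.
660 + 96 = 756;  2610 + 756 = 3366;  7778 + 3366 = 11144;  19393 + 11144 = 30537
756 + 96 = 852;  3366 + 852 = 4218;  11144 + 4218 = 15362;  30537 + 15362 = 45899
852 + 96 = 948;  4218 + 948 = 5166;  15362 + 5166 = 20528;  45899 + 20528 = 66427
948 + 96 = 1044;  5166 + 1044 = 6210;  20528 + 6210 = 26738;  66427 + 26738 = 93165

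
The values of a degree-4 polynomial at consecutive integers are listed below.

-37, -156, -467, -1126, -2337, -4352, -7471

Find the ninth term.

-18461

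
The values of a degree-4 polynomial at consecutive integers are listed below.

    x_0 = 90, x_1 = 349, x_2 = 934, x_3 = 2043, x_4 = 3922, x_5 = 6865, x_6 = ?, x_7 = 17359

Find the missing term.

Using the first 6 terms:
Δ: 259  585  1109  1879  2943
Δ²: 326  524  770  1064
Δ³: 198  246  294
Δ⁴: 48  48
Constant fourth difference = 48.
Extend forward: 294 + 48 = 342;  1064 + 342 = 1406;  2943 + 1406 = 4349;  6865 + 4349 = 11214

11214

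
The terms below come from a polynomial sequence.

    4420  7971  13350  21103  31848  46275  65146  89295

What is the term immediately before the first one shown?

3551, 5379, 7753, 10745, 14427, 18871, 24149
1828, 2374, 2992, 3682, 4444, 5278
546, 618, 690, 762, 834
72, 72, 72, 72
The fourth differences are constant at 72.
Work back: 546 − 72 = 474;  1828 − 474 = 1354;  3551 − 1354 = 2197;  4420 − 2197 = 2223

2223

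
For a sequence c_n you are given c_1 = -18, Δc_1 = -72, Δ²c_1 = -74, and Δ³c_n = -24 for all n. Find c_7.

Build the table forward from the leading diagonal:
Third differences: -24, -24, -24, -24, -24, -24, -24
Second differences: -74, -98, -122, -146, -170, -194, -218
First differences: -72, -146, -244, -366, -512, -682, -876
c: -18, -90, -236, -480, -846, -1358, -2040

-2040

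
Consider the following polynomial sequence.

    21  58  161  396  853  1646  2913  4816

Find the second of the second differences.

132

First differences: 37, 103, 235, 457, 793, 1267, 1903
Second differences: 66, 132, 222, 336, 474, 636
Third differences: 66, 90, 114, 138, 162
Fourth differences: 24, 24, 24, 24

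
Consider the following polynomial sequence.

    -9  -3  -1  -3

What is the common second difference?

Δ: 6, 2, -2
Δ²: -4, -4

-4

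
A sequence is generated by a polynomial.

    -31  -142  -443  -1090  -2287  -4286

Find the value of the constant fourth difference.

-48

First differences: -111, -301, -647, -1197, -1999
Second differences: -190, -346, -550, -802
Third differences: -156, -204, -252
Fourth differences: -48, -48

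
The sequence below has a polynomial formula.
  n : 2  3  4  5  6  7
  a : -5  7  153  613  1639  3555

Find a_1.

9

First differences: 12, 146, 460, 1026, 1916
Second differences: 134, 314, 566, 890
Third differences: 180, 252, 324
Fourth differences: 72, 72
The fourth differences are constant at 72.
Work back: 180 − 72 = 108;  134 − 108 = 26;  12 − 26 = -14;  -5 + 14 = 9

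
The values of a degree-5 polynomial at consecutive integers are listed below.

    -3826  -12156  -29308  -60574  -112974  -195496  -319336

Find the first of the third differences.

-5292

Δ: -8330, -17152, -31266, -52400, -82522, -123840
Δ²: -8822, -14114, -21134, -30122, -41318
Δ³: -5292, -7020, -8988, -11196
Δ⁴: -1728, -1968, -2208
Δ⁵: -240, -240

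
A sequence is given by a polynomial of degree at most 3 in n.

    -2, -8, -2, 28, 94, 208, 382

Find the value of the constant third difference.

12

Δ: -6, 6, 30, 66, 114, 174
Δ²: 12, 24, 36, 48, 60
Δ³: 12, 12, 12, 12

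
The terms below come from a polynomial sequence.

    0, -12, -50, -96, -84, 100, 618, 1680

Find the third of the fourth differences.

D1: -12, -38, -46, 12, 184, 518, 1062
D2: -26, -8, 58, 172, 334, 544
D3: 18, 66, 114, 162, 210
D4: 48, 48, 48, 48

48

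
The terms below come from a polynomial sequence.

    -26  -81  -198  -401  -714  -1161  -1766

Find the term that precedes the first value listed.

-9

Δ: -55, -117, -203, -313, -447, -605
Δ²: -62, -86, -110, -134, -158
Δ³: -24, -24, -24, -24
The third differences are constant at -24.
Work back: -62 + 24 = -38;  -55 + 38 = -17;  -26 + 17 = -9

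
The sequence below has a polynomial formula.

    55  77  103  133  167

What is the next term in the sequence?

205

Δ: 22, 26, 30, 34
Δ²: 4, 4, 4
The second differences are constant (4).
34 + 4 = 38;  167 + 38 = 205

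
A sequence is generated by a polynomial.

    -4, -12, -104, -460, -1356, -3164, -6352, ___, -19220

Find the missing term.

-11484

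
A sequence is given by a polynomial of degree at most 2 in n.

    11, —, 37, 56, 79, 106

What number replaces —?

Using the last 4 terms:
19, 23, 27
4, 4
Constant second difference = 4.
Extend backward: 19 − 4 = 15;  37 − 15 = 22

22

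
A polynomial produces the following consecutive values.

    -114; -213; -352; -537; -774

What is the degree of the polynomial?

3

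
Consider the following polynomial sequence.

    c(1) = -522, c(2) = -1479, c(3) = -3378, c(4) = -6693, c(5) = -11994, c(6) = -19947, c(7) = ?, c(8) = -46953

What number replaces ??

Using the first 6 terms:
-957, -1899, -3315, -5301, -7953
-942, -1416, -1986, -2652
-474, -570, -666
-96, -96
Constant fourth difference = -96.
Extend forward: -666 − 96 = -762;  -2652 − 762 = -3414;  -7953 − 3414 = -11367;  -19947 − 11367 = -31314

-31314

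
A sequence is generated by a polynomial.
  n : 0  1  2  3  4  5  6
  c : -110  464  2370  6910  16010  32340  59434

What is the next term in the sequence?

D1: 574 , 1906 , 4540 , 9100 , 16330 , 27094
D2: 1332 , 2634 , 4560 , 7230 , 10764
D3: 1302 , 1926 , 2670 , 3534
D4: 624 , 744 , 864
D5: 120 , 120
The fifth differences are constant (120).
864 + 120 = 984;  3534 + 984 = 4518;  10764 + 4518 = 15282;  27094 + 15282 = 42376;  59434 + 42376 = 101810

101810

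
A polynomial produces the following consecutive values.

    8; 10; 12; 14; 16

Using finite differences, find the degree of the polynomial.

2, 2, 2, 2
The first differences are constant, so the polynomial has degree 1.

1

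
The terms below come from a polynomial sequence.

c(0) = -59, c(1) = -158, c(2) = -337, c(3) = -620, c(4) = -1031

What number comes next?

-1594

First differences: -99  -179  -283  -411
Second differences: -80  -104  -128
Third differences: -24  -24
The third differences are constant (-24).
-128 − 24 = -152;  -411 − 152 = -563;  -1031 − 563 = -1594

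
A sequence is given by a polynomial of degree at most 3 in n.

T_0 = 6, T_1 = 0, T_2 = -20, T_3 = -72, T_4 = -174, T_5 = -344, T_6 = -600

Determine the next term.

-960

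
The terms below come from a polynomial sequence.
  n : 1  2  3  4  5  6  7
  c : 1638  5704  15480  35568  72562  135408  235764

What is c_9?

611358

D1: 4066  9776  20088  36994  62846  100356
D2: 5710  10312  16906  25852  37510
D3: 4602  6594  8946  11658
D4: 1992  2352  2712
D5: 360  360
Fifth differences constant at 360.
2712 + 360 = 3072;  11658 + 3072 = 14730;  37510 + 14730 = 52240;  100356 + 52240 = 152596;  235764 + 152596 = 388360
3072 + 360 = 3432;  14730 + 3432 = 18162;  52240 + 18162 = 70402;  152596 + 70402 = 222998;  388360 + 222998 = 611358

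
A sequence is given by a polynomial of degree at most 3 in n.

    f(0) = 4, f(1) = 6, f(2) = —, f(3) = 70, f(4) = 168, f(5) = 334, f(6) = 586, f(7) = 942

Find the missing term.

22

Using the last 5 terms:
D1: 98  166  252  356
D2: 68  86  104
D3: 18  18
Constant third difference = 18.
Extend backward: 68 − 18 = 50;  98 − 50 = 48;  70 − 48 = 22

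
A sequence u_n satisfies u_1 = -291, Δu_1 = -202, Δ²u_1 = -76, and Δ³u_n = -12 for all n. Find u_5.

Build the table forward from the leading diagonal:
D3: -12, -12, -12, -12, -12
D2: -76, -88, -100, -112, -124
D1: -202, -278, -366, -466, -578
u: -291, -493, -771, -1137, -1603

-1603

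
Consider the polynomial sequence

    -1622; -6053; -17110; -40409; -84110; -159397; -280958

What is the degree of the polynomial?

First differences: -4431, -11057, -23299, -43701, -75287, -121561
Second differences: -6626, -12242, -20402, -31586, -46274
Third differences: -5616, -8160, -11184, -14688
Fourth differences: -2544, -3024, -3504
Fifth differences: -480, -480
The fifth differences are constant, so the polynomial has degree 5.

5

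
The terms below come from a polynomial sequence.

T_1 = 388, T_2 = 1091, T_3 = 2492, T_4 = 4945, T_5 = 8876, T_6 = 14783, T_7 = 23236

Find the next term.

34877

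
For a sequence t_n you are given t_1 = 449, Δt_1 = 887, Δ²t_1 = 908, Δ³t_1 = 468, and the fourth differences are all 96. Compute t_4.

6302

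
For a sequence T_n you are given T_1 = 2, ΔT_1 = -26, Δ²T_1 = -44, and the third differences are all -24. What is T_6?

-808

Build the table forward from the leading diagonal:
Third differences: -24, -24, -24, -24, -24, -24
Second differences: -44, -68, -92, -116, -140, -164
First differences: -26, -70, -138, -230, -346, -486
T: 2, -24, -94, -232, -462, -808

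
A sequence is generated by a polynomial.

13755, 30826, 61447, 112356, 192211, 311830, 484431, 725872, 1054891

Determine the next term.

First differences: 17071, 30621, 50909, 79855, 119619, 172601, 241441, 329019
Second differences: 13550, 20288, 28946, 39764, 52982, 68840, 87578
Third differences: 6738, 8658, 10818, 13218, 15858, 18738
Fourth differences: 1920, 2160, 2400, 2640, 2880
Fifth differences: 240, 240, 240, 240
Constant fifth difference = 240, so extend:
2880 + 240 = 3120;  18738 + 3120 = 21858;  87578 + 21858 = 109436;  329019 + 109436 = 438455;  1054891 + 438455 = 1493346

1493346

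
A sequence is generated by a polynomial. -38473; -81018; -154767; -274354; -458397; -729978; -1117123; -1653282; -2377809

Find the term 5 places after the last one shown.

-42545, -73749, -119587, -184043, -271581, -387145, -536159, -724527
-31204, -45838, -64456, -87538, -115564, -149014, -188368
-14634, -18618, -23082, -28026, -33450, -39354
-3984, -4464, -4944, -5424, -5904
-480, -480, -480, -480
Constant fifth difference = -480, so extend:
-5904 − 480 = -6384;  -39354 − 6384 = -45738;  -188368 − 45738 = -234106;  -724527 − 234106 = -958633;  -2377809 − 958633 = -3336442
-6384 − 480 = -6864;  -45738 − 6864 = -52602;  -234106 − 52602 = -286708;  -958633 − 286708 = -1245341;  -3336442 − 1245341 = -4581783
-6864 − 480 = -7344;  -52602 − 7344 = -59946;  -286708 − 59946 = -346654;  -1245341 − 346654 = -1591995;  -4581783 − 1591995 = -6173778
-7344 − 480 = -7824;  -59946 − 7824 = -67770;  -346654 − 67770 = -414424;  -1591995 − 414424 = -2006419;  -6173778 − 2006419 = -8180197
-7824 − 480 = -8304;  -67770 − 8304 = -76074;  -414424 − 76074 = -490498;  -2006419 − 490498 = -2496917;  -8180197 − 2496917 = -10677114

-10677114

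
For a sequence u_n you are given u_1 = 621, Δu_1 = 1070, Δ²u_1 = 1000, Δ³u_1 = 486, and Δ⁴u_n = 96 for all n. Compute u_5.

Build the table forward from the leading diagonal:
Fourth differences: 96  96  96  96  96
Third differences: 486  582  678  774  870
Second differences: 1000  1486  2068  2746  3520
First differences: 1070  2070  3556  5624  8370
u: 621  1691  3761  7317  12941

12941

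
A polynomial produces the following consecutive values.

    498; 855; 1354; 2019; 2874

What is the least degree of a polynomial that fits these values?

Δ: 357, 499, 665, 855
Δ²: 142, 166, 190
Δ³: 24, 24
The third differences are constant, so the polynomial has degree 3.

3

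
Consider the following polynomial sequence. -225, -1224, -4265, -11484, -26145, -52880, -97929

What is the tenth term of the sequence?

-434520

First differences: -999, -3041, -7219, -14661, -26735, -45049
Second differences: -2042, -4178, -7442, -12074, -18314
Third differences: -2136, -3264, -4632, -6240
Fourth differences: -1128, -1368, -1608
Fifth differences: -240, -240
The fifth differences are constant (-240).
-1608 − 240 = -1848;  -6240 − 1848 = -8088;  -18314 − 8088 = -26402;  -45049 − 26402 = -71451;  -97929 − 71451 = -169380
-1848 − 240 = -2088;  -8088 − 2088 = -10176;  -26402 − 10176 = -36578;  -71451 − 36578 = -108029;  -169380 − 108029 = -277409
-2088 − 240 = -2328;  -10176 − 2328 = -12504;  -36578 − 12504 = -49082;  -108029 − 49082 = -157111;  -277409 − 157111 = -434520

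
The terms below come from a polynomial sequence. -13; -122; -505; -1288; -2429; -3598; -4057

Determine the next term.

D1: -109, -383, -783, -1141, -1169, -459
D2: -274, -400, -358, -28, 710
D3: -126, 42, 330, 738
D4: 168, 288, 408
D5: 120, 120
Fifth differences constant at 120.
408 + 120 = 528;  738 + 528 = 1266;  710 + 1266 = 1976;  -459 + 1976 = 1517;  -4057 + 1517 = -2540

-2540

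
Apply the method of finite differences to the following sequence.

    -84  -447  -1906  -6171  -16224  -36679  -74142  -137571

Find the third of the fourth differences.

D1: -363, -1459, -4265, -10053, -20455, -37463, -63429
D2: -1096, -2806, -5788, -10402, -17008, -25966
D3: -1710, -2982, -4614, -6606, -8958
D4: -1272, -1632, -1992, -2352
D5: -360, -360, -360

-1992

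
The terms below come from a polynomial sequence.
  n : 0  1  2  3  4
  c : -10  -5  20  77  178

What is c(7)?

865

Δ: 5  25  57  101
Δ²: 20  32  44
Δ³: 12  12
Third differences constant at 12.
44 + 12 = 56;  101 + 56 = 157;  178 + 157 = 335
56 + 12 = 68;  157 + 68 = 225;  335 + 225 = 560
68 + 12 = 80;  225 + 80 = 305;  560 + 305 = 865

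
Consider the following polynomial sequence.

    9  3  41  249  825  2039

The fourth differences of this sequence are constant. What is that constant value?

72

Δ: -6, 38, 208, 576, 1214
Δ²: 44, 170, 368, 638
Δ³: 126, 198, 270
Δ⁴: 72, 72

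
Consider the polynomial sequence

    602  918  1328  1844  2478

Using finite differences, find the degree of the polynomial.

3

Δ: 316, 410, 516, 634
Δ²: 94, 106, 118
Δ³: 12, 12
The third differences are constant, so the polynomial has degree 3.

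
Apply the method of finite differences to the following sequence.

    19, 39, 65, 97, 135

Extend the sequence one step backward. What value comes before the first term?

D1: 20, 26, 32, 38
D2: 6, 6, 6
The second differences are constant at 6.
Work back: 20 − 6 = 14;  19 − 14 = 5

5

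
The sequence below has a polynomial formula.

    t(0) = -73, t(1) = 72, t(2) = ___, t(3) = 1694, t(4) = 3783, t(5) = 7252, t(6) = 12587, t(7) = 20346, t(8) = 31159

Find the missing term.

571

Using the last 6 terms:
2089  3469  5335  7759  10813
1380  1866  2424  3054
486  558  630
72  72
Constant fourth difference = 72.
Extend backward: 486 − 72 = 414;  1380 − 414 = 966;  2089 − 966 = 1123;  1694 − 1123 = 571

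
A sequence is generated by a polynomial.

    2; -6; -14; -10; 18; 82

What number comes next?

194

-8, -8, 4, 28, 64
0, 12, 24, 36
12, 12, 12
Third differences constant at 12.
36 + 12 = 48;  64 + 48 = 112;  82 + 112 = 194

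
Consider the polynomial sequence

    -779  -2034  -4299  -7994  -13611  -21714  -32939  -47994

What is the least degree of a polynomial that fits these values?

4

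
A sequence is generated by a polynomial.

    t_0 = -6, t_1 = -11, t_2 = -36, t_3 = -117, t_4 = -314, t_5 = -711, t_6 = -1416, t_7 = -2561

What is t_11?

First differences: -5, -25, -81, -197, -397, -705, -1145
Second differences: -20, -56, -116, -200, -308, -440
Third differences: -36, -60, -84, -108, -132
Fourth differences: -24, -24, -24, -24
Constant fourth difference = -24, so extend:
-132 − 24 = -156;  -440 − 156 = -596;  -1145 − 596 = -1741;  -2561 − 1741 = -4302
-156 − 24 = -180;  -596 − 180 = -776;  -1741 − 776 = -2517;  -4302 − 2517 = -6819
-180 − 24 = -204;  -776 − 204 = -980;  -2517 − 980 = -3497;  -6819 − 3497 = -10316
-204 − 24 = -228;  -980 − 228 = -1208;  -3497 − 1208 = -4705;  -10316 − 4705 = -15021

-15021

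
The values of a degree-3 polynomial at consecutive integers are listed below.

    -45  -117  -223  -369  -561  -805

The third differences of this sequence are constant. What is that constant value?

D1: -72, -106, -146, -192, -244
D2: -34, -40, -46, -52
D3: -6, -6, -6

-6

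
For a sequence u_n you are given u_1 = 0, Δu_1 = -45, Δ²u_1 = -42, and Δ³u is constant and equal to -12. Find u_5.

-480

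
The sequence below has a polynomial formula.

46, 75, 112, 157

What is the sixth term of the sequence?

271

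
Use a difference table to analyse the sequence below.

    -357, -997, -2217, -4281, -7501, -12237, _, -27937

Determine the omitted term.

Using the first 6 terms:
D1: -640  -1220  -2064  -3220  -4736
D2: -580  -844  -1156  -1516
D3: -264  -312  -360
D4: -48  -48
Constant fourth difference = -48.
Extend forward: -360 − 48 = -408;  -1516 − 408 = -1924;  -4736 − 1924 = -6660;  -12237 − 6660 = -18897

-18897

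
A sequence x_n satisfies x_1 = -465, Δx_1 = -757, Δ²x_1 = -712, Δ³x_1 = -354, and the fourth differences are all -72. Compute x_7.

-23847

Build the table forward from the leading diagonal:
D4: -72, -72, -72, -72, -72, -72, -72
D3: -354, -426, -498, -570, -642, -714, -786
D2: -712, -1066, -1492, -1990, -2560, -3202, -3916
D1: -757, -1469, -2535, -4027, -6017, -8577, -11779
x: -465, -1222, -2691, -5226, -9253, -15270, -23847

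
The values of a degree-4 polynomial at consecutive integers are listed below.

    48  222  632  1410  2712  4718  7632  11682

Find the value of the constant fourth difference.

24

First differences: 174, 410, 778, 1302, 2006, 2914, 4050
Second differences: 236, 368, 524, 704, 908, 1136
Third differences: 132, 156, 180, 204, 228
Fourth differences: 24, 24, 24, 24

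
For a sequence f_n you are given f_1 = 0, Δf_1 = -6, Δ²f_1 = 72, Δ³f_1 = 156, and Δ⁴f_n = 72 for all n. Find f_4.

Build the table forward from the leading diagonal:
D4: 72  72  72  72
D3: 156  228  300  372
D2: 72  228  456  756
D1: -6  66  294  750
f: 0  -6  60  354

354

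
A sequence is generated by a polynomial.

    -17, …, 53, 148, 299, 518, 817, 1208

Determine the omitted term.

2

Using the last 6 terms:
D1: 95, 151, 219, 299, 391
D2: 56, 68, 80, 92
D3: 12, 12, 12
Constant third difference = 12.
Extend backward: 56 − 12 = 44;  95 − 44 = 51;  53 − 51 = 2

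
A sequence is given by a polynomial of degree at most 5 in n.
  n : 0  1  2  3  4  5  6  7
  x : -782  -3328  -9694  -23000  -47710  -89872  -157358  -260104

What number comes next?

D1: -2546  -6366  -13306  -24710  -42162  -67486  -102746
D2: -3820  -6940  -11404  -17452  -25324  -35260
D3: -3120  -4464  -6048  -7872  -9936
D4: -1344  -1584  -1824  -2064
D5: -240  -240  -240
The fifth differences are constant (-240).
-2064 − 240 = -2304;  -9936 − 2304 = -12240;  -35260 − 12240 = -47500;  -102746 − 47500 = -150246;  -260104 − 150246 = -410350

-410350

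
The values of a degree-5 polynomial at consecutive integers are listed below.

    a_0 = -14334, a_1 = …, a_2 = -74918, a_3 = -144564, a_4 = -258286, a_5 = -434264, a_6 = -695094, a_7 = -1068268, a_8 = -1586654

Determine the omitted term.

-35104

Using the last 7 terms:
Δ: -69646, -113722, -175978, -260830, -373174, -518386
Δ²: -44076, -62256, -84852, -112344, -145212
Δ³: -18180, -22596, -27492, -32868
Δ⁴: -4416, -4896, -5376
Δ⁵: -480, -480
Constant fifth difference = -480.
Extend backward: -4416 + 480 = -3936;  -18180 + 3936 = -14244;  -44076 + 14244 = -29832;  -69646 + 29832 = -39814;  -74918 + 39814 = -35104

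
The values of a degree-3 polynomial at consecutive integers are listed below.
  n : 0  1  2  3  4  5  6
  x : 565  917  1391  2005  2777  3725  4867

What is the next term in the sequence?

6221

Δ: 352  474  614  772  948  1142
Δ²: 122  140  158  176  194
Δ³: 18  18  18  18
Third differences constant at 18.
194 + 18 = 212;  1142 + 212 = 1354;  4867 + 1354 = 6221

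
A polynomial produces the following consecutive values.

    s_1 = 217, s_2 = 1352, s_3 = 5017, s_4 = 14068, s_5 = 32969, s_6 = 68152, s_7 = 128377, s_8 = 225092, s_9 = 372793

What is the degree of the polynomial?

5

1135, 3665, 9051, 18901, 35183, 60225, 96715, 147701
2530, 5386, 9850, 16282, 25042, 36490, 50986
2856, 4464, 6432, 8760, 11448, 14496
1608, 1968, 2328, 2688, 3048
360, 360, 360, 360
The fifth differences are constant, so the polynomial has degree 5.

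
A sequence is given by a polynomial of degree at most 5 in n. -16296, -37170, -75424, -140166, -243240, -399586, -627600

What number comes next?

D1: -20874 , -38254 , -64742 , -103074 , -156346 , -228014
D2: -17380 , -26488 , -38332 , -53272 , -71668
D3: -9108 , -11844 , -14940 , -18396
D4: -2736 , -3096 , -3456
D5: -360 , -360
The fifth differences are constant (-360).
-3456 − 360 = -3816;  -18396 − 3816 = -22212;  -71668 − 22212 = -93880;  -228014 − 93880 = -321894;  -627600 − 321894 = -949494

-949494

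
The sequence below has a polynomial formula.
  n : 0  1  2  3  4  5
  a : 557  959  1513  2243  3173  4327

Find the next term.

Δ: 402, 554, 730, 930, 1154
Δ²: 152, 176, 200, 224
Δ³: 24, 24, 24
Third differences constant at 24.
224 + 24 = 248;  1154 + 248 = 1402;  4327 + 1402 = 5729

5729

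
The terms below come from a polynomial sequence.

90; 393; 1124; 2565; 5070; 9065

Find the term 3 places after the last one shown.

35330

D1: 303, 731, 1441, 2505, 3995
D2: 428, 710, 1064, 1490
D3: 282, 354, 426
D4: 72, 72
Fourth differences constant at 72.
426 + 72 = 498;  1490 + 498 = 1988;  3995 + 1988 = 5983;  9065 + 5983 = 15048
498 + 72 = 570;  1988 + 570 = 2558;  5983 + 2558 = 8541;  15048 + 8541 = 23589
570 + 72 = 642;  2558 + 642 = 3200;  8541 + 3200 = 11741;  23589 + 11741 = 35330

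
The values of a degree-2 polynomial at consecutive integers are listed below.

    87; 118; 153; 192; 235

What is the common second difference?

4

Δ: 31, 35, 39, 43
Δ²: 4, 4, 4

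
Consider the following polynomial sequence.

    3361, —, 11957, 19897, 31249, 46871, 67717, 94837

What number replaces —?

Using the last 6 terms:
D1: 7940, 11352, 15622, 20846, 27120
D2: 3412, 4270, 5224, 6274
D3: 858, 954, 1050
D4: 96, 96
Constant fourth difference = 96.
Extend backward: 858 − 96 = 762;  3412 − 762 = 2650;  7940 − 2650 = 5290;  11957 − 5290 = 6667

6667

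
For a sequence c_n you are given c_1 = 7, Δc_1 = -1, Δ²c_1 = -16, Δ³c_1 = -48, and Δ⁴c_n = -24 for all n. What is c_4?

-92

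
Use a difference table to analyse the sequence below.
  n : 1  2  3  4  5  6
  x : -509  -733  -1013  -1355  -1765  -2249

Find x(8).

-3463

D1: -224, -280, -342, -410, -484
D2: -56, -62, -68, -74
D3: -6, -6, -6
Constant third difference = -6, so extend:
-74 − 6 = -80;  -484 − 80 = -564;  -2249 − 564 = -2813
-80 − 6 = -86;  -564 − 86 = -650;  -2813 − 650 = -3463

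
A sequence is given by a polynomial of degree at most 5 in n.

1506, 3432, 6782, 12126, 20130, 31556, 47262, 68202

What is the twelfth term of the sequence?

D1: 1926, 3350, 5344, 8004, 11426, 15706, 20940
D2: 1424, 1994, 2660, 3422, 4280, 5234
D3: 570, 666, 762, 858, 954
D4: 96, 96, 96, 96
The fourth differences are constant (96).
954 + 96 = 1050;  5234 + 1050 = 6284;  20940 + 6284 = 27224;  68202 + 27224 = 95426
1050 + 96 = 1146;  6284 + 1146 = 7430;  27224 + 7430 = 34654;  95426 + 34654 = 130080
1146 + 96 = 1242;  7430 + 1242 = 8672;  34654 + 8672 = 43326;  130080 + 43326 = 173406
1242 + 96 = 1338;  8672 + 1338 = 10010;  43326 + 10010 = 53336;  173406 + 53336 = 226742

226742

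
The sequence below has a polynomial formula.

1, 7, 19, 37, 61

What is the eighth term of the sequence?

169

D1: 6, 12, 18, 24
D2: 6, 6, 6
The second differences are constant (6).
24 + 6 = 30;  61 + 30 = 91
30 + 6 = 36;  91 + 36 = 127
36 + 6 = 42;  127 + 42 = 169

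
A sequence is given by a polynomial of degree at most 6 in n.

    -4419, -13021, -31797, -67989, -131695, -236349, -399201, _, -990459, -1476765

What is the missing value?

-641797

Using the first 7 terms:
First differences: -8602, -18776, -36192, -63706, -104654, -162852
Second differences: -10174, -17416, -27514, -40948, -58198
Third differences: -7242, -10098, -13434, -17250
Fourth differences: -2856, -3336, -3816
Fifth differences: -480, -480
Constant fifth difference = -480.
Extend forward: -3816 − 480 = -4296;  -17250 − 4296 = -21546;  -58198 − 21546 = -79744;  -162852 − 79744 = -242596;  -399201 − 242596 = -641797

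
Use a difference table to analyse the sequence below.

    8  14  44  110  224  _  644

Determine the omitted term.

398

Using the first 5 terms:
6, 30, 66, 114
24, 36, 48
12, 12
Constant third difference = 12.
Extend forward: 48 + 12 = 60;  114 + 60 = 174;  224 + 174 = 398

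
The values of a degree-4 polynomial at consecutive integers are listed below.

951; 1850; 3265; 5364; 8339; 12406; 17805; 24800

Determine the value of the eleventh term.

58361

899, 1415, 2099, 2975, 4067, 5399, 6995
516, 684, 876, 1092, 1332, 1596
168, 192, 216, 240, 264
24, 24, 24, 24
Constant fourth difference = 24, so extend:
264 + 24 = 288;  1596 + 288 = 1884;  6995 + 1884 = 8879;  24800 + 8879 = 33679
288 + 24 = 312;  1884 + 312 = 2196;  8879 + 2196 = 11075;  33679 + 11075 = 44754
312 + 24 = 336;  2196 + 336 = 2532;  11075 + 2532 = 13607;  44754 + 13607 = 58361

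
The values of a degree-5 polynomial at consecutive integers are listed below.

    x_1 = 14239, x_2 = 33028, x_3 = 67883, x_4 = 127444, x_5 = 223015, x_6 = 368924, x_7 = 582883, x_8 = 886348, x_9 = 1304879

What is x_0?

First differences: 18789, 34855, 59561, 95571, 145909, 213959, 303465, 418531
Second differences: 16066, 24706, 36010, 50338, 68050, 89506, 115066
Third differences: 8640, 11304, 14328, 17712, 21456, 25560
Fourth differences: 2664, 3024, 3384, 3744, 4104
Fifth differences: 360, 360, 360, 360
The fifth differences are constant at 360.
Work back: 2664 − 360 = 2304;  8640 − 2304 = 6336;  16066 − 6336 = 9730;  18789 − 9730 = 9059;  14239 − 9059 = 5180

5180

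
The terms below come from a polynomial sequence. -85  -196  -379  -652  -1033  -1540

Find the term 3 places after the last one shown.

-3997

-111, -183, -273, -381, -507
-72, -90, -108, -126
-18, -18, -18
The third differences are constant (-18).
-126 − 18 = -144;  -507 − 144 = -651;  -1540 − 651 = -2191
-144 − 18 = -162;  -651 − 162 = -813;  -2191 − 813 = -3004
-162 − 18 = -180;  -813 − 180 = -993;  -3004 − 993 = -3997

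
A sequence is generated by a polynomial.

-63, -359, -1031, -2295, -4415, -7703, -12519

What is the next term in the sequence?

-19271

First differences: -296, -672, -1264, -2120, -3288, -4816
Second differences: -376, -592, -856, -1168, -1528
Third differences: -216, -264, -312, -360
Fourth differences: -48, -48, -48
The fourth differences are constant (-48).
-360 − 48 = -408;  -1528 − 408 = -1936;  -4816 − 1936 = -6752;  -12519 − 6752 = -19271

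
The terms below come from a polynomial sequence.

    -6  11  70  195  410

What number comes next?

First differences: 17 , 59 , 125 , 215
Second differences: 42 , 66 , 90
Third differences: 24 , 24
The third differences are constant (24).
90 + 24 = 114;  215 + 114 = 329;  410 + 329 = 739

739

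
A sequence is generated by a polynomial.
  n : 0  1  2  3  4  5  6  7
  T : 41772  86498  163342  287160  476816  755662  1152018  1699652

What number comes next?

D1: 44726  76844  123818  189656  278846  396356  547634
D2: 32118  46974  65838  89190  117510  151278
D3: 14856  18864  23352  28320  33768
D4: 4008  4488  4968  5448
D5: 480  480  480
The fifth differences are constant (480).
5448 + 480 = 5928;  33768 + 5928 = 39696;  151278 + 39696 = 190974;  547634 + 190974 = 738608;  1699652 + 738608 = 2438260

2438260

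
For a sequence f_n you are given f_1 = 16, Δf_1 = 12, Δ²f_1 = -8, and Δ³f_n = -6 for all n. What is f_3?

32

Build the table forward from the leading diagonal:
D3: -6  -6  -6
D2: -8  -14  -20
D1: 12  4  -10
f: 16  28  32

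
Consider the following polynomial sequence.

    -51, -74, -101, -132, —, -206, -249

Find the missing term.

-167

Using the first 4 terms:
-23  -27  -31
-4  -4
Constant second difference = -4.
Extend forward: -31 − 4 = -35;  -132 − 35 = -167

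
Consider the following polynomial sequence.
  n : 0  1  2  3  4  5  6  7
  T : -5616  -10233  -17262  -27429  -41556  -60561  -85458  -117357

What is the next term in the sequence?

-157464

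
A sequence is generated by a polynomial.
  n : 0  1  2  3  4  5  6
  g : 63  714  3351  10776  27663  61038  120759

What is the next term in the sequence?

219996

D1: 651, 2637, 7425, 16887, 33375, 59721
D2: 1986, 4788, 9462, 16488, 26346
D3: 2802, 4674, 7026, 9858
D4: 1872, 2352, 2832
D5: 480, 480
Constant fifth difference = 480, so extend:
2832 + 480 = 3312;  9858 + 3312 = 13170;  26346 + 13170 = 39516;  59721 + 39516 = 99237;  120759 + 99237 = 219996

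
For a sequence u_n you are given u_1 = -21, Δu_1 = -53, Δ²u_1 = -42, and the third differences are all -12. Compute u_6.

-826

Build the table forward from the leading diagonal:
D3: -12, -12, -12, -12, -12, -12
D2: -42, -54, -66, -78, -90, -102
D1: -53, -95, -149, -215, -293, -383
u: -21, -74, -169, -318, -533, -826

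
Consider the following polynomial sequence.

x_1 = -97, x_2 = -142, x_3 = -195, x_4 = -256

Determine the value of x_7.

First differences: -45 , -53 , -61
Second differences: -8 , -8
The second differences are constant (-8).
-61 − 8 = -69;  -256 − 69 = -325
-69 − 8 = -77;  -325 − 77 = -402
-77 − 8 = -85;  -402 − 85 = -487

-487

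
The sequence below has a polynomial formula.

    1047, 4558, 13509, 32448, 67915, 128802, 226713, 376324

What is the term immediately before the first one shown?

60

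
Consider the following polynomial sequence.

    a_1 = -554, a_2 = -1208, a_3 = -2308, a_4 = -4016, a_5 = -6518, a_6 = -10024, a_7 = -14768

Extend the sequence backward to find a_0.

First differences: -654, -1100, -1708, -2502, -3506, -4744
Second differences: -446, -608, -794, -1004, -1238
Third differences: -162, -186, -210, -234
Fourth differences: -24, -24, -24
The fourth differences are constant at -24.
Work back: -162 + 24 = -138;  -446 + 138 = -308;  -654 + 308 = -346;  -554 + 346 = -208

-208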